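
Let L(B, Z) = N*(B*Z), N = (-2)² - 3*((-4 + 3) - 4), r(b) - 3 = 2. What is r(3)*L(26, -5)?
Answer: -12350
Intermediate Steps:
r(b) = 5 (r(b) = 3 + 2 = 5)
N = 19 (N = 4 - 3*(-1 - 4) = 4 - 3*(-5) = 4 + 15 = 19)
L(B, Z) = 19*B*Z (L(B, Z) = 19*(B*Z) = 19*B*Z)
r(3)*L(26, -5) = 5*(19*26*(-5)) = 5*(-2470) = -12350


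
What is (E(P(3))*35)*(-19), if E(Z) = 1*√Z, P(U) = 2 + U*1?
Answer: -665*√5 ≈ -1487.0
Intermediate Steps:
P(U) = 2 + U
E(Z) = √Z
(E(P(3))*35)*(-19) = (√(2 + 3)*35)*(-19) = (√5*35)*(-19) = (35*√5)*(-19) = -665*√5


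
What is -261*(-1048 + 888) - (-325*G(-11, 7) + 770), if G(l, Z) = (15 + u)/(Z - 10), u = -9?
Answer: 40340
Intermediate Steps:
G(l, Z) = 6/(-10 + Z) (G(l, Z) = (15 - 9)/(Z - 10) = 6/(-10 + Z))
-261*(-1048 + 888) - (-325*G(-11, 7) + 770) = -261*(-1048 + 888) - (-1950/(-10 + 7) + 770) = -261*(-160) - (-1950/(-3) + 770) = 41760 - (-1950*(-1)/3 + 770) = 41760 - (-325*(-2) + 770) = 41760 - (650 + 770) = 41760 - 1*1420 = 41760 - 1420 = 40340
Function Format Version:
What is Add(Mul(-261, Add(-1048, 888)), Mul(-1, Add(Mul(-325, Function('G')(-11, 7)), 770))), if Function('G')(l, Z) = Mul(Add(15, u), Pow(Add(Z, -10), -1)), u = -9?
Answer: 40340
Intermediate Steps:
Function('G')(l, Z) = Mul(6, Pow(Add(-10, Z), -1)) (Function('G')(l, Z) = Mul(Add(15, -9), Pow(Add(Z, -10), -1)) = Mul(6, Pow(Add(-10, Z), -1)))
Add(Mul(-261, Add(-1048, 888)), Mul(-1, Add(Mul(-325, Function('G')(-11, 7)), 770))) = Add(Mul(-261, Add(-1048, 888)), Mul(-1, Add(Mul(-325, Mul(6, Pow(Add(-10, 7), -1))), 770))) = Add(Mul(-261, -160), Mul(-1, Add(Mul(-325, Mul(6, Pow(-3, -1))), 770))) = Add(41760, Mul(-1, Add(Mul(-325, Mul(6, Rational(-1, 3))), 770))) = Add(41760, Mul(-1, Add(Mul(-325, -2), 770))) = Add(41760, Mul(-1, Add(650, 770))) = Add(41760, Mul(-1, 1420)) = Add(41760, -1420) = 40340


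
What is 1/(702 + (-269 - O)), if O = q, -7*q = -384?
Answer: 7/2647 ≈ 0.0026445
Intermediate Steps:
q = 384/7 (q = -1/7*(-384) = 384/7 ≈ 54.857)
O = 384/7 ≈ 54.857
1/(702 + (-269 - O)) = 1/(702 + (-269 - 1*384/7)) = 1/(702 + (-269 - 384/7)) = 1/(702 - 2267/7) = 1/(2647/7) = 7/2647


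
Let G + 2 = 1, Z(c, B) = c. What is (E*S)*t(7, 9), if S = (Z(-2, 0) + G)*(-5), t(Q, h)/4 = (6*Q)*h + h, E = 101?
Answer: 2345220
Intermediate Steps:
t(Q, h) = 4*h + 24*Q*h (t(Q, h) = 4*((6*Q)*h + h) = 4*(6*Q*h + h) = 4*(h + 6*Q*h) = 4*h + 24*Q*h)
G = -1 (G = -2 + 1 = -1)
S = 15 (S = (-2 - 1)*(-5) = -3*(-5) = 15)
(E*S)*t(7, 9) = (101*15)*(4*9*(1 + 6*7)) = 1515*(4*9*(1 + 42)) = 1515*(4*9*43) = 1515*1548 = 2345220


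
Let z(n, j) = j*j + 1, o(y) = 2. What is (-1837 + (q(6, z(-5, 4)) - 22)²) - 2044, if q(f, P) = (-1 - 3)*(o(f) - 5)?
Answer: -3781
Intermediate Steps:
z(n, j) = 1 + j² (z(n, j) = j² + 1 = 1 + j²)
q(f, P) = 12 (q(f, P) = (-1 - 3)*(2 - 5) = -4*(-3) = 12)
(-1837 + (q(6, z(-5, 4)) - 22)²) - 2044 = (-1837 + (12 - 22)²) - 2044 = (-1837 + (-10)²) - 2044 = (-1837 + 100) - 2044 = -1737 - 2044 = -3781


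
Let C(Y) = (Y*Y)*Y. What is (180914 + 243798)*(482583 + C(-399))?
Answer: -26773256678592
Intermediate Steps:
C(Y) = Y³ (C(Y) = Y²*Y = Y³)
(180914 + 243798)*(482583 + C(-399)) = (180914 + 243798)*(482583 + (-399)³) = 424712*(482583 - 63521199) = 424712*(-63038616) = -26773256678592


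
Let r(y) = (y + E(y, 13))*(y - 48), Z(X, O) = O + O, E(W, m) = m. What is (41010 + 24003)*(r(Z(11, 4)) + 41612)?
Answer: 2650710036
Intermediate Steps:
Z(X, O) = 2*O
r(y) = (-48 + y)*(13 + y) (r(y) = (y + 13)*(y - 48) = (13 + y)*(-48 + y) = (-48 + y)*(13 + y))
(41010 + 24003)*(r(Z(11, 4)) + 41612) = (41010 + 24003)*((-624 + (2*4)² - 70*4) + 41612) = 65013*((-624 + 8² - 35*8) + 41612) = 65013*((-624 + 64 - 280) + 41612) = 65013*(-840 + 41612) = 65013*40772 = 2650710036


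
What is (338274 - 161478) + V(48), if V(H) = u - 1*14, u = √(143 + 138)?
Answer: 176782 + √281 ≈ 1.7680e+5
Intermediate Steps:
u = √281 ≈ 16.763
V(H) = -14 + √281 (V(H) = √281 - 1*14 = √281 - 14 = -14 + √281)
(338274 - 161478) + V(48) = (338274 - 161478) + (-14 + √281) = 176796 + (-14 + √281) = 176782 + √281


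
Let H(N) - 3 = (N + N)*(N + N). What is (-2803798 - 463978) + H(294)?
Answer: -2922029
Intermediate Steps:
H(N) = 3 + 4*N² (H(N) = 3 + (N + N)*(N + N) = 3 + (2*N)*(2*N) = 3 + 4*N²)
(-2803798 - 463978) + H(294) = (-2803798 - 463978) + (3 + 4*294²) = -3267776 + (3 + 4*86436) = -3267776 + (3 + 345744) = -3267776 + 345747 = -2922029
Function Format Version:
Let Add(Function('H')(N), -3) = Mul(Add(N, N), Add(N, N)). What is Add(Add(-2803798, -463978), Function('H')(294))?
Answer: -2922029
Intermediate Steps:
Function('H')(N) = Add(3, Mul(4, Pow(N, 2))) (Function('H')(N) = Add(3, Mul(Add(N, N), Add(N, N))) = Add(3, Mul(Mul(2, N), Mul(2, N))) = Add(3, Mul(4, Pow(N, 2))))
Add(Add(-2803798, -463978), Function('H')(294)) = Add(Add(-2803798, -463978), Add(3, Mul(4, Pow(294, 2)))) = Add(-3267776, Add(3, Mul(4, 86436))) = Add(-3267776, Add(3, 345744)) = Add(-3267776, 345747) = -2922029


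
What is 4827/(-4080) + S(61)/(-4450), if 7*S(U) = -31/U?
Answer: -305729919/258420400 ≈ -1.1831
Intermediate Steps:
S(U) = -31/(7*U) (S(U) = (-31/U)/7 = -31/(7*U))
4827/(-4080) + S(61)/(-4450) = 4827/(-4080) - 31/7/61/(-4450) = 4827*(-1/4080) - 31/7*1/61*(-1/4450) = -1609/1360 - 31/427*(-1/4450) = -1609/1360 + 31/1900150 = -305729919/258420400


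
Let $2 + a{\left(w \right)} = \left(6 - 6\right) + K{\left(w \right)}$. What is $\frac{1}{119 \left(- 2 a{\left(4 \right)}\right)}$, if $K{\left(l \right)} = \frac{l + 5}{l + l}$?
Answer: $\frac{4}{833} \approx 0.0048019$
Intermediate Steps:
$K{\left(l \right)} = \frac{5 + l}{2 l}$
$a{\left(w \right)} = -2 + \frac{5 + w}{2 w}$ ($a{\left(w \right)} = -2 + \left(\left(6 - 6\right) + \frac{5 + w}{2 w}\right) = -2 + \left(0 + \frac{5 + w}{2 w}\right) = -2 + \frac{5 + w}{2 w}$)
$\frac{1}{119 \left(- 2 a{\left(4 \right)}\right)} = \frac{1}{119 \left(- 2 \frac{5 - 12}{2 \cdot 4}\right)} = \frac{1}{119 \left(- 2 \cdot \frac{1}{2} \cdot \frac{1}{4} \left(5 - 12\right)\right)} = \frac{1}{119 \left(- 2 \cdot \frac{1}{2} \cdot \frac{1}{4} \left(-7\right)\right)} = \frac{1}{119 \left(\left(-2\right) \left(- \frac{7}{8}\right)\right)} = \frac{1}{119 \cdot \frac{7}{4}} = \frac{1}{\frac{833}{4}} = \frac{4}{833}$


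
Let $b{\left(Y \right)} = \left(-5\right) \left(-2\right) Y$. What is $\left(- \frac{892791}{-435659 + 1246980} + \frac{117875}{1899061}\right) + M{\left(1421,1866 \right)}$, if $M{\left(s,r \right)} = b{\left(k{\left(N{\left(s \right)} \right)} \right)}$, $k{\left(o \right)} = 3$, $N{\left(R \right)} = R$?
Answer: $\frac{44622611981054}{1540748069581} \approx 28.962$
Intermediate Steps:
$b{\left(Y \right)} = 10 Y$
$M{\left(s,r \right)} = 30$ ($M{\left(s,r \right)} = 10 \cdot 3 = 30$)
$\left(- \frac{892791}{-435659 + 1246980} + \frac{117875}{1899061}\right) + M{\left(1421,1866 \right)} = \left(- \frac{892791}{-435659 + 1246980} + \frac{117875}{1899061}\right) + 30 = \left(- \frac{892791}{811321} + 117875 \cdot \frac{1}{1899061}\right) + 30 = \left(\left(-892791\right) \frac{1}{811321} + \frac{117875}{1899061}\right) + 30 = \left(- \frac{892791}{811321} + \frac{117875}{1899061}\right) + 30 = - \frac{1599830106376}{1540748069581} + 30 = \frac{44622611981054}{1540748069581}$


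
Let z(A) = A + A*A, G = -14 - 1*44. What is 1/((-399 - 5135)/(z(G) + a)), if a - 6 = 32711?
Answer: -36023/5534 ≈ -6.5094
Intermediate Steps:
G = -58 (G = -14 - 44 = -58)
a = 32717 (a = 6 + 32711 = 32717)
z(A) = A + A²
1/((-399 - 5135)/(z(G) + a)) = 1/((-399 - 5135)/(-58*(1 - 58) + 32717)) = 1/(-5534/(-58*(-57) + 32717)) = 1/(-5534/(3306 + 32717)) = 1/(-5534/36023) = -36023/5534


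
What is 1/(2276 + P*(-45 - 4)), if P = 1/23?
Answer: 23/52299 ≈ 0.00043978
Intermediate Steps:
P = 1/23 ≈ 0.043478
1/(2276 + P*(-45 - 4)) = 1/(2276 + (-45 - 4)/23) = 1/(2276 + (1/23)*(-49)) = 1/(2276 - 49/23) = 1/(52299/23) = 23/52299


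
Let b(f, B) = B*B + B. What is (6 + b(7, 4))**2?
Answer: 676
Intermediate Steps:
b(f, B) = B + B**2 (b(f, B) = B**2 + B = B + B**2)
(6 + b(7, 4))**2 = (6 + 4*(1 + 4))**2 = (6 + 4*5)**2 = (6 + 20)**2 = 26**2 = 676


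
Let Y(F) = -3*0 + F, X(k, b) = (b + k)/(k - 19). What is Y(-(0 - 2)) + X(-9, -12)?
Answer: 11/4 ≈ 2.7500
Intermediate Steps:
X(k, b) = (b + k)/(-19 + k)
Y(F) = F (Y(F) = 0 + F = F)
Y(-(0 - 2)) + X(-9, -12) = -(0 - 2) + (-12 - 9)/(-19 - 9) = -1*(-2) - 21/(-28) = 2 - 1/28*(-21) = 2 + ¾ = 11/4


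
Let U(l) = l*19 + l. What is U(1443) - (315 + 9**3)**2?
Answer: -1061076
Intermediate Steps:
U(l) = 20*l (U(l) = 19*l + l = 20*l)
U(1443) - (315 + 9**3)**2 = 20*1443 - (315 + 9**3)**2 = 28860 - (315 + 729)**2 = 28860 - 1*1044**2 = 28860 - 1*1089936 = 28860 - 1089936 = -1061076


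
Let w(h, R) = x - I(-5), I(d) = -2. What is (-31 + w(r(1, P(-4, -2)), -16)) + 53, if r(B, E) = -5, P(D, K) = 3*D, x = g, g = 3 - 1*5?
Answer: 22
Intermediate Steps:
g = -2 (g = 3 - 5 = -2)
x = -2
w(h, R) = 0 (w(h, R) = -2 - 1*(-2) = -2 + 2 = 0)
(-31 + w(r(1, P(-4, -2)), -16)) + 53 = (-31 + 0) + 53 = -31 + 53 = 22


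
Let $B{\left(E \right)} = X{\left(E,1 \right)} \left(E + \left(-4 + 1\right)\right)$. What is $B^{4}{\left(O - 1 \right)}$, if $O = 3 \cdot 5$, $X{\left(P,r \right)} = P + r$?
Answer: $741200625$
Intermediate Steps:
$O = 15$
$B{\left(E \right)} = \left(1 + E\right) \left(-3 + E\right)$ ($B{\left(E \right)} = \left(E + 1\right) \left(E + \left(-4 + 1\right)\right) = \left(1 + E\right) \left(E - 3\right) = \left(1 + E\right) \left(-3 + E\right)$)
$B^{4}{\left(O - 1 \right)} = \left(\left(1 + \left(15 - 1\right)\right) \left(-3 + \left(15 - 1\right)\right)\right)^{4} = \left(\left(1 + 14\right) \left(-3 + 14\right)\right)^{4} = \left(15 \cdot 11\right)^{4} = 165^{4} = 741200625$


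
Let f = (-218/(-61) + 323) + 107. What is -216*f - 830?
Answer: -5763398/61 ≈ -94482.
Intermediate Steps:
f = 26448/61 (f = (-218*(-1/61) + 323) + 107 = (218/61 + 323) + 107 = 19921/61 + 107 = 26448/61 ≈ 433.57)
-216*f - 830 = -216*26448/61 - 830 = -5712768/61 - 830 = -5763398/61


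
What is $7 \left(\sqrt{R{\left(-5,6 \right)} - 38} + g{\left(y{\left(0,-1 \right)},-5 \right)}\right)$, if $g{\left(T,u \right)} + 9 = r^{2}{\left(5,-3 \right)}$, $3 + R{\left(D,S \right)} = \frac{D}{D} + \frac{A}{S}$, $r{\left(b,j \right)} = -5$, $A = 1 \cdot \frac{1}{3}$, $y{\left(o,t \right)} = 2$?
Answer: $112 + \frac{7 i \sqrt{1438}}{6} \approx 112.0 + 44.241 i$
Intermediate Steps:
$A = \frac{1}{3}$ ($A = 1 \cdot \frac{1}{3} = \frac{1}{3} \approx 0.33333$)
$R{\left(D,S \right)} = -2 + \frac{1}{3 S}$ ($R{\left(D,S \right)} = -3 + \left(\frac{D}{D} + \frac{1}{3 S}\right) = -3 + \left(1 + \frac{1}{3 S}\right) = -2 + \frac{1}{3 S}$)
$g{\left(T,u \right)} = 16$ ($g{\left(T,u \right)} = -9 + \left(-5\right)^{2} = -9 + 25 = 16$)
$7 \left(\sqrt{R{\left(-5,6 \right)} - 38} + g{\left(y{\left(0,-1 \right)},-5 \right)}\right) = 7 \left(\sqrt{\left(-2 + \frac{1}{3 \cdot 6}\right) - 38} + 16\right) = 7 \left(\sqrt{\left(-2 + \frac{1}{3} \cdot \frac{1}{6}\right) - 38} + 16\right) = 7 \left(\sqrt{\left(-2 + \frac{1}{18}\right) - 38} + 16\right) = 7 \left(\sqrt{- \frac{35}{18} - 38} + 16\right) = 7 \left(\sqrt{- \frac{719}{18}} + 16\right) = 7 \left(\frac{i \sqrt{1438}}{6} + 16\right) = 7 \left(16 + \frac{i \sqrt{1438}}{6}\right) = 112 + \frac{7 i \sqrt{1438}}{6}$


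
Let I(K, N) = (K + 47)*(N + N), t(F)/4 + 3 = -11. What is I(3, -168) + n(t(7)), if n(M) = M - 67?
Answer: -16923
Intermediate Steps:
t(F) = -56 (t(F) = -12 + 4*(-11) = -12 - 44 = -56)
I(K, N) = 2*N*(47 + K) (I(K, N) = (47 + K)*(2*N) = 2*N*(47 + K))
n(M) = -67 + M
I(3, -168) + n(t(7)) = 2*(-168)*(47 + 3) + (-67 - 56) = 2*(-168)*50 - 123 = -16800 - 123 = -16923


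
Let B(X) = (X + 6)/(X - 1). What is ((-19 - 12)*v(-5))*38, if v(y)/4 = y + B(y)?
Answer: 73036/3 ≈ 24345.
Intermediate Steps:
B(X) = (6 + X)/(-1 + X)
v(y) = 4*y + 4*(6 + y)/(-1 + y) (v(y) = 4*(y + (6 + y)/(-1 + y)) = 4*y + 4*(6 + y)/(-1 + y))
((-19 - 12)*v(-5))*38 = ((-19 - 12)*(4*(6 + (-5)**2)/(-1 - 5)))*38 = -124*(6 + 25)/(-6)*38 = -124*(-1)*31/6*38 = -31*(-62/3)*38 = (1922/3)*38 = 73036/3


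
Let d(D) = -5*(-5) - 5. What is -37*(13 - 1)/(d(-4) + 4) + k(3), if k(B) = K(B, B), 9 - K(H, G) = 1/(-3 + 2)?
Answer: -17/2 ≈ -8.5000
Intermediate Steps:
d(D) = 20 (d(D) = 25 - 5 = 20)
K(H, G) = 10 (K(H, G) = 9 - 1/(-3 + 2) = 9 - 1/(-1) = 9 - 1*(-1) = 9 + 1 = 10)
k(B) = 10
-37*(13 - 1)/(d(-4) + 4) + k(3) = -37*(13 - 1)/(20 + 4) + 10 = -444/24 + 10 = -37*½ + 10 = -37/2 + 10 = -17/2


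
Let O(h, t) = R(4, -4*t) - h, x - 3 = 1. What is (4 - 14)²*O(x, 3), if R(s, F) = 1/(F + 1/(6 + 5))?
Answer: -53500/131 ≈ -408.40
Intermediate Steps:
x = 4 (x = 3 + 1 = 4)
R(s, F) = 1/(1/11 + F) (R(s, F) = 1/(F + 1/11) = 1/(1/11 + F))
O(h, t) = -h + 11/(1 - 44*t) (O(h, t) = 11/(1 + 11*(-4*t)) - h = 11/(1 - 44*t) - h = -h + 11/(1 - 44*t))
(4 - 14)²*O(x, 3) = (4 - 14)²*((11 - 1*4*(1 - 44*3))/(1 - 44*3)) = (-10)²*((11 - 1*4*(1 - 132))/(1 - 132)) = 100*((11 - 1*4*(-131))/(-131)) = 100*(-(11 + 524)/131) = 100*(-1/131*535) = 100*(-535/131) = -53500/131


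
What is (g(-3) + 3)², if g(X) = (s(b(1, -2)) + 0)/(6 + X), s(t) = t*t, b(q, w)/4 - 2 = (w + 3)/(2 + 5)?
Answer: 1814409/2401 ≈ 755.69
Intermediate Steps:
b(q, w) = 68/7 + 4*w/7 (b(q, w) = 8 + 4*((w + 3)/(2 + 5)) = 8 + 4*((3 + w)/7) = 8 + 4*((3 + w)*(⅐)) = 8 + 4*(3/7 + w/7) = 8 + (12/7 + 4*w/7) = 68/7 + 4*w/7)
s(t) = t²
g(X) = 3600/(49*(6 + X)) (g(X) = ((68/7 + (4/7)*(-2))² + 0)/(6 + X) = ((68/7 - 8/7)² + 0)/(6 + X) = ((60/7)² + 0)/(6 + X) = (3600/49 + 0)/(6 + X) = 3600/(49*(6 + X)))
(g(-3) + 3)² = (3600/(49*(6 - 3)) + 3)² = ((3600/49)/3 + 3)² = ((3600/49)*(⅓) + 3)² = (1200/49 + 3)² = (1347/49)² = 1814409/2401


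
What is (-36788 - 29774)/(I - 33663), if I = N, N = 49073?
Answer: -1447/335 ≈ -4.3194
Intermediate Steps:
I = 49073
(-36788 - 29774)/(I - 33663) = (-36788 - 29774)/(49073 - 33663) = -66562/15410 = -66562*1/15410 = -1447/335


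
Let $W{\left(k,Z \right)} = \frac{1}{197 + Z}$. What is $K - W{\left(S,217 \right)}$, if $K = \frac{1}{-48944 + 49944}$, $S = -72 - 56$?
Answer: $- \frac{293}{207000} \approx -0.0014155$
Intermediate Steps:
$S = -128$ ($S = -72 - 56 = -128$)
$K = \frac{1}{1000} \approx 0.001$
$K - W{\left(S,217 \right)} = \frac{1}{1000} - \frac{1}{197 + 217} = \frac{1}{1000} - \frac{1}{414} = - \frac{293}{207000}$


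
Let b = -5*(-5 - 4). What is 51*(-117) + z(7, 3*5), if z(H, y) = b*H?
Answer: -5652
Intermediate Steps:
b = 45 (b = -5*(-9) = 45)
z(H, y) = 45*H
51*(-117) + z(7, 3*5) = 51*(-117) + 45*7 = -5967 + 315 = -5652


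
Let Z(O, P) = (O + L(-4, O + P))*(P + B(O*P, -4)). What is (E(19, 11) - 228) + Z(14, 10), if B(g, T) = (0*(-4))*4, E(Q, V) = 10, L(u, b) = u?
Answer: -118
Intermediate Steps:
B(g, T) = 0 (B(g, T) = 0*4 = 0)
Z(O, P) = P*(-4 + O) (Z(O, P) = (O - 4)*(P + 0) = (-4 + O)*P = P*(-4 + O))
(E(19, 11) - 228) + Z(14, 10) = (10 - 228) + 10*(-4 + 14) = -218 + 10*10 = -218 + 100 = -118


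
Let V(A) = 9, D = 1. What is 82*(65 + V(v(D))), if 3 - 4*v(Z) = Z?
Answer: 6068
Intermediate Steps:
v(Z) = ¾ - Z/4
82*(65 + V(v(D))) = 82*(65 + 9) = 82*74 = 6068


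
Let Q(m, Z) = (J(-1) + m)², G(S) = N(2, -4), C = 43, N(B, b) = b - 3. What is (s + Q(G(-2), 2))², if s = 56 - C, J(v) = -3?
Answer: 12769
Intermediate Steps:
N(B, b) = -3 + b
G(S) = -7 (G(S) = -3 - 4 = -7)
Q(m, Z) = (-3 + m)²
s = 13 (s = 56 - 1*43 = 56 - 43 = 13)
(s + Q(G(-2), 2))² = (13 + (-3 - 7)²)² = (13 + (-10)²)² = (13 + 100)² = 113² = 12769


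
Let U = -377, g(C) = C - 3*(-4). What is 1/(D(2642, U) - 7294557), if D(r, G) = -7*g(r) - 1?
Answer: -1/7313136 ≈ -1.3674e-7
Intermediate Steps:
g(C) = 12 + C (g(C) = C + 12 = 12 + C)
D(r, G) = -85 - 7*r (D(r, G) = -7*(12 + r) - 1 = (-84 - 7*r) - 1 = -85 - 7*r)
1/(D(2642, U) - 7294557) = 1/((-85 - 7*2642) - 7294557) = 1/((-85 - 18494) - 7294557) = 1/(-18579 - 7294557) = 1/(-7313136) = -1/7313136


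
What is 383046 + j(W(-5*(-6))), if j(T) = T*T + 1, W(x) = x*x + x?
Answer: 1247947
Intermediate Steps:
W(x) = x + x**2 (W(x) = x**2 + x = x + x**2)
j(T) = 1 + T**2 (j(T) = T**2 + 1 = 1 + T**2)
383046 + j(W(-5*(-6))) = 383046 + (1 + ((-5*(-6))*(1 - 5*(-6)))**2) = 383046 + (1 + (30*(1 + 30))**2) = 383046 + (1 + (30*31)**2) = 383046 + (1 + 930**2) = 383046 + (1 + 864900) = 383046 + 864901 = 1247947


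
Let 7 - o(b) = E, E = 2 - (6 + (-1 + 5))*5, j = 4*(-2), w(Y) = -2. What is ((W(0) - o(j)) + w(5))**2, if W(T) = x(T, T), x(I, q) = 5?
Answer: 2704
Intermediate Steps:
j = -8
W(T) = 5
E = -48 (E = 2 - (6 + 4)*5 = 2 - 10*5 = 2 - 1*50 = 2 - 50 = -48)
o(b) = 55 (o(b) = 7 - 1*(-48) = 7 + 48 = 55)
((W(0) - o(j)) + w(5))**2 = ((5 - 1*55) - 2)**2 = ((5 - 55) - 2)**2 = (-50 - 2)**2 = (-52)**2 = 2704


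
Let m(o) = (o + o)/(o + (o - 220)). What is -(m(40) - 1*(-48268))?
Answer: -337872/7 ≈ -48267.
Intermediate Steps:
m(o) = 2*o/(-220 + 2*o) (m(o) = (2*o)/(o + (-220 + o)) = (2*o)/(-220 + 2*o) = 2*o/(-220 + 2*o))
-(m(40) - 1*(-48268)) = -(40/(-110 + 40) - 1*(-48268)) = -(40/(-70) + 48268) = -(40*(-1/70) + 48268) = -(-4/7 + 48268) = -1*337872/7 = -337872/7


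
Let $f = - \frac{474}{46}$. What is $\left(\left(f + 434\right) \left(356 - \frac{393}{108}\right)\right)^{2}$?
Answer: $\frac{15280748574855625}{685584} \approx 2.2289 \cdot 10^{10}$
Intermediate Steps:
$f = - \frac{237}{23}$ ($f = \left(-474\right) \frac{1}{46} = - \frac{237}{23} \approx -10.304$)
$\left(\left(f + 434\right) \left(356 - \frac{393}{108}\right)\right)^{2} = \left(\left(- \frac{237}{23} + 434\right) \left(356 - \frac{393}{108}\right)\right)^{2} = \left(\frac{9745 \left(356 - \frac{131}{36}\right)}{23}\right)^{2} = \left(\frac{9745}{23} \cdot \frac{12685}{36}\right)^{2} = \left(\frac{123615325}{828}\right)^{2} = \frac{15280748574855625}{685584}$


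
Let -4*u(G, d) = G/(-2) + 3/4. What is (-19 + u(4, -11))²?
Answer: 89401/256 ≈ 349.22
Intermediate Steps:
u(G, d) = -3/16 + G/8 (u(G, d) = -(G/(-2) + 3/4)/4 = -(G*(-½) + 3*(¼))/4 = -(-G/2 + ¾)/4 = -(¾ - G/2)/4 = -3/16 + G/8)
(-19 + u(4, -11))² = (-19 + (-3/16 + (⅛)*4))² = (-19 + (-3/16 + ½))² = (-19 + 5/16)² = (-299/16)² = 89401/256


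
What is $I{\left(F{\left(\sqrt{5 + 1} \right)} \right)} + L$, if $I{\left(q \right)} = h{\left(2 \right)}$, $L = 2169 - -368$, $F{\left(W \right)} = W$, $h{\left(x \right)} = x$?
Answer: $2539$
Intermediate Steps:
$L = 2537$ ($L = 2169 + 368 = 2537$)
$I{\left(q \right)} = 2$
$I{\left(F{\left(\sqrt{5 + 1} \right)} \right)} + L = 2 + 2537 = 2539$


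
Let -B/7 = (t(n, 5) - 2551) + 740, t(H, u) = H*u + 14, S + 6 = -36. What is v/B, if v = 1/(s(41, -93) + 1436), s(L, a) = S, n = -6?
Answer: 1/17827866 ≈ 5.6092e-8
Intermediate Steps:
S = -42 (S = -6 - 36 = -42)
t(H, u) = 14 + H*u
s(L, a) = -42
B = 12789 (B = -7*(((14 - 6*5) - 2551) + 740) = -7*(((14 - 30) - 2551) + 740) = -7*((-16 - 2551) + 740) = -7*(-2567 + 740) = -7*(-1827) = 12789)
v = 1/1394 (v = 1/(-42 + 1436) = 1/1394 ≈ 0.00071736)
v/B = (1/1394)/12789 = (1/1394)*(1/12789) = 1/17827866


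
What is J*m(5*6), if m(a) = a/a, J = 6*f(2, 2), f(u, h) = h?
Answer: 12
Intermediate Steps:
J = 12 (J = 6*2 = 12)
m(a) = 1
J*m(5*6) = 12*1 = 12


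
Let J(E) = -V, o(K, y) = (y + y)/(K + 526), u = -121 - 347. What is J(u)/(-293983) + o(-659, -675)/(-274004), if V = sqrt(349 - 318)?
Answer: -675/18221266 + sqrt(31)/293983 ≈ -1.8106e-5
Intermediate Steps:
u = -468
V = sqrt(31) ≈ 5.5678
o(K, y) = 2*y/(526 + K) (o(K, y) = (2*y)/(526 + K) = 2*y/(526 + K))
J(E) = -sqrt(31)
J(u)/(-293983) + o(-659, -675)/(-274004) = -sqrt(31)/(-293983) + (2*(-675)/(526 - 659))/(-274004) = -sqrt(31)*(-1/293983) + (2*(-675)/(-133))*(-1/274004) = sqrt(31)/293983 + (2*(-675)*(-1/133))*(-1/274004) = sqrt(31)/293983 + (1350/133)*(-1/274004) = sqrt(31)/293983 - 675/18221266 = -675/18221266 + sqrt(31)/293983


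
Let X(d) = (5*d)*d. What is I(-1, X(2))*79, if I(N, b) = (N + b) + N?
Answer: 1422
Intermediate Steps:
X(d) = 5*d²
I(N, b) = b + 2*N
I(-1, X(2))*79 = (5*2² + 2*(-1))*79 = (5*4 - 2)*79 = (20 - 2)*79 = 18*79 = 1422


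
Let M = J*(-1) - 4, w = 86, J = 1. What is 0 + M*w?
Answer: -430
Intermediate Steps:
M = -5 (M = 1*(-1) - 4 = -1 - 4 = -5)
0 + M*w = 0 - 5*86 = 0 - 430 = -430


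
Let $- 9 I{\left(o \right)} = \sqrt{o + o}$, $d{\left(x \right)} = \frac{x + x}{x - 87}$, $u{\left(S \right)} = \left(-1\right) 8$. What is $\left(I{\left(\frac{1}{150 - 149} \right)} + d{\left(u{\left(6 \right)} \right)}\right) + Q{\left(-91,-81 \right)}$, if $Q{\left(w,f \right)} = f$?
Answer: $- \frac{7679}{95} - \frac{\sqrt{2}}{9} \approx -80.989$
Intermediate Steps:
$u{\left(S \right)} = -8$
$d{\left(x \right)} = \frac{2 x}{-87 + x}$
$I{\left(o \right)} = - \frac{\sqrt{2} \sqrt{o}}{9}$ ($I{\left(o \right)} = - \frac{\sqrt{o + o}}{9} = - \frac{\sqrt{2 o}}{9} = - \frac{\sqrt{2} \sqrt{o}}{9}$)
$\left(I{\left(\frac{1}{150 - 149} \right)} + d{\left(u{\left(6 \right)} \right)}\right) + Q{\left(-91,-81 \right)} = \left(- \frac{\sqrt{2} \sqrt{\frac{1}{150 - 149}}}{9} + 2 \left(-8\right) \frac{1}{-87 - 8}\right) - 81 = \left(- \frac{\sqrt{2} \sqrt{1^{-1}}}{9} + 2 \left(-8\right) \frac{1}{-95}\right) - 81 = \left(- \frac{\sqrt{2} \sqrt{1}}{9} + 2 \left(-8\right) \left(- \frac{1}{95}\right)\right) - 81 = \left(\left(- \frac{1}{9}\right) \sqrt{2} \cdot 1 + \frac{16}{95}\right) - 81 = \left(- \frac{\sqrt{2}}{9} + \frac{16}{95}\right) - 81 = \left(\frac{16}{95} - \frac{\sqrt{2}}{9}\right) - 81 = - \frac{7679}{95} - \frac{\sqrt{2}}{9}$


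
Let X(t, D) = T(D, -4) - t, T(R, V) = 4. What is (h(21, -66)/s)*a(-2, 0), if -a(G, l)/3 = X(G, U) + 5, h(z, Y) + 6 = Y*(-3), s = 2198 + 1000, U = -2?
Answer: -1056/533 ≈ -1.9812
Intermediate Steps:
s = 3198
X(t, D) = 4 - t
h(z, Y) = -6 - 3*Y (h(z, Y) = -6 + Y*(-3) = -6 - 3*Y)
a(G, l) = -27 + 3*G (a(G, l) = -3*((4 - G) + 5) = -3*(9 - G) = -27 + 3*G)
(h(21, -66)/s)*a(-2, 0) = ((-6 - 3*(-66))/3198)*(-27 + 3*(-2)) = ((-6 + 198)*(1/3198))*(-27 - 6) = (192*(1/3198))*(-33) = (32/533)*(-33) = -1056/533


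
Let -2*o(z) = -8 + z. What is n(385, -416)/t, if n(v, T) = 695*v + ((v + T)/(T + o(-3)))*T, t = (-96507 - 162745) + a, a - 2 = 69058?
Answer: -219653283/156147632 ≈ -1.4067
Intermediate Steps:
a = 69060 (a = 2 + 69058 = 69060)
o(z) = 4 - z/2 (o(z) = -(-8 + z)/2 = 4 - z/2)
t = -190192 (t = (-96507 - 162745) + 69060 = -259252 + 69060 = -190192)
n(v, T) = 695*v + T*(T + v)/(11/2 + T) (n(v, T) = 695*v + ((v + T)/(T + (4 - ½*(-3))))*T = 695*v + ((T + v)/(T + (4 + 3/2)))*T = 695*v + ((T + v)/(T + 11/2))*T = 695*v + ((T + v)/(11/2 + T))*T = 695*v + T*(T + v)/(11/2 + T))
n(385, -416)/t = ((2*(-416)² + 7645*385 + 1392*(-416)*385)/(11 + 2*(-416)))/(-190192) = ((2*173056 + 2943325 - 222942720)/(11 - 832))*(-1/190192) = ((346112 + 2943325 - 222942720)/(-821))*(-1/190192) = -1/821*(-219653283)*(-1/190192) = (219653283/821)*(-1/190192) = -219653283/156147632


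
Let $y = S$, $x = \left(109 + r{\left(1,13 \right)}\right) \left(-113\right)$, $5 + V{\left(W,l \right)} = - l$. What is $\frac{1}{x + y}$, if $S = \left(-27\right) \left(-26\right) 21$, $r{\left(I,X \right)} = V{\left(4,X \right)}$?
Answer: $\frac{1}{4459} \approx 0.00022427$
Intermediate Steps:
$V{\left(W,l \right)} = -5 - l$
$r{\left(I,X \right)} = -5 - X$
$S = 14742$ ($S = 702 \cdot 21 = 14742$)
$x = -10283$ ($x = \left(109 - 18\right) \left(-113\right) = 91 \left(-113\right) = -10283$)
$y = 14742$
$\frac{1}{x + y} = \frac{1}{-10283 + 14742} = \frac{1}{4459}$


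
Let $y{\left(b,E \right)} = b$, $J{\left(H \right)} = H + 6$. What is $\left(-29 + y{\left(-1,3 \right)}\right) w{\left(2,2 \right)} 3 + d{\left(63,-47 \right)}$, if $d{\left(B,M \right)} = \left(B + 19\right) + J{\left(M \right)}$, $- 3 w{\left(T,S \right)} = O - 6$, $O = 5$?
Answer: $11$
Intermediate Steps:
$J{\left(H \right)} = 6 + H$
$w{\left(T,S \right)} = \frac{1}{3}$ ($w{\left(T,S \right)} = - \frac{5 - 6}{3} = \left(- \frac{1}{3}\right) \left(-1\right) = \frac{1}{3}$)
$d{\left(B,M \right)} = 25 + B + M$ ($d{\left(B,M \right)} = \left(B + 19\right) + \left(6 + M\right) = \left(19 + B\right) + \left(6 + M\right) = 25 + B + M$)
$\left(-29 + y{\left(-1,3 \right)}\right) w{\left(2,2 \right)} 3 + d{\left(63,-47 \right)} = \left(-29 - 1\right) \frac{1}{3} \cdot 3 + \left(25 + 63 - 47\right) = \left(-30\right) 1 + 41 = -30 + 41 = 11$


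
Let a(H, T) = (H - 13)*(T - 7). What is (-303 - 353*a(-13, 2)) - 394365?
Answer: -440558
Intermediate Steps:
a(H, T) = (-13 + H)*(-7 + T)
(-303 - 353*a(-13, 2)) - 394365 = (-303 - 353*(91 - 13*2 - 7*(-13) - 13*2)) - 394365 = (-303 - 353*(91 - 26 + 91 - 26)) - 394365 = (-303 - 353*130) - 394365 = (-303 - 45890) - 394365 = -46193 - 394365 = -440558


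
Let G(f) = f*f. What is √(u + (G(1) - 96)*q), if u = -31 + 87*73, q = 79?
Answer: I*√1185 ≈ 34.424*I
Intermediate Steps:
G(f) = f²
u = 6320 (u = -31 + 6351 = 6320)
√(u + (G(1) - 96)*q) = √(6320 + (1² - 96)*79) = √(6320 + (1 - 96)*79) = √(6320 - 95*79) = √(6320 - 7505) = √(-1185) = I*√1185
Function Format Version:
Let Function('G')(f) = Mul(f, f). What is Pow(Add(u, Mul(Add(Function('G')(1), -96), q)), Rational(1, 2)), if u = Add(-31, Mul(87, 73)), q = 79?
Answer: Mul(I, Pow(1185, Rational(1, 2))) ≈ Mul(34.424, I)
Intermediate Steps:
Function('G')(f) = Pow(f, 2)
u = 6320 (u = Add(-31, 6351) = 6320)
Pow(Add(u, Mul(Add(Function('G')(1), -96), q)), Rational(1, 2)) = Pow(Add(6320, Mul(Add(Pow(1, 2), -96), 79)), Rational(1, 2)) = Pow(Add(6320, Mul(Add(1, -96), 79)), Rational(1, 2)) = Pow(Add(6320, Mul(-95, 79)), Rational(1, 2)) = Pow(Add(6320, -7505), Rational(1, 2)) = Pow(-1185, Rational(1, 2)) = Mul(I, Pow(1185, Rational(1, 2)))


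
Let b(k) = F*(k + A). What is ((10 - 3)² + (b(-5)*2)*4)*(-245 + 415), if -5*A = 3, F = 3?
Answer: -14518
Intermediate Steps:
A = -⅗ (A = -⅕*3 = -⅗ ≈ -0.60000)
b(k) = -9/5 + 3*k (b(k) = 3*(k - ⅗) = 3*(-⅗ + k) = -9/5 + 3*k)
((10 - 3)² + (b(-5)*2)*4)*(-245 + 415) = ((10 - 3)² + ((-9/5 + 3*(-5))*2)*4)*(-245 + 415) = (7² + ((-9/5 - 15)*2)*4)*170 = (49 - 84/5*2*4)*170 = (49 - 168/5*4)*170 = (49 - 672/5)*170 = -427/5*170 = -14518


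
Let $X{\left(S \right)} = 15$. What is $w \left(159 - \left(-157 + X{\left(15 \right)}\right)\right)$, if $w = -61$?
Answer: $-18361$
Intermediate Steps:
$w \left(159 - \left(-157 + X{\left(15 \right)}\right)\right) = - 61 \left(159 + \left(157 - 15\right)\right) = - 61 \left(159 + 142\right) = \left(-61\right) 301 = -18361$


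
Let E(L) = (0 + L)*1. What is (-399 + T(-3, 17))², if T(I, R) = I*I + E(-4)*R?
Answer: 209764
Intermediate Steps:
E(L) = L (E(L) = L*1 = L)
T(I, R) = I² - 4*R (T(I, R) = I*I - 4*R = I² - 4*R)
(-399 + T(-3, 17))² = (-399 + ((-3)² - 4*17))² = (-399 + (9 - 68))² = (-399 - 59)² = (-458)² = 209764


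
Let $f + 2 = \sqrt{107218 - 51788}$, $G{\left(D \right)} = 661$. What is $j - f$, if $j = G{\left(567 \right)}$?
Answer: $663 - \sqrt{55430} \approx 427.56$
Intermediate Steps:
$f = -2 + \sqrt{55430}$ ($f = -2 + \sqrt{107218 - 51788} = -2 + \sqrt{55430} \approx 233.44$)
$j = 661$
$j - f = 661 - \left(-2 + \sqrt{55430}\right) = 661 + \left(2 - \sqrt{55430}\right) = 663 - \sqrt{55430}$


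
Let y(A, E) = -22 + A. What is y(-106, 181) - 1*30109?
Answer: -30237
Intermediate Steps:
y(-106, 181) - 1*30109 = (-22 - 106) - 1*30109 = -128 - 30109 = -30237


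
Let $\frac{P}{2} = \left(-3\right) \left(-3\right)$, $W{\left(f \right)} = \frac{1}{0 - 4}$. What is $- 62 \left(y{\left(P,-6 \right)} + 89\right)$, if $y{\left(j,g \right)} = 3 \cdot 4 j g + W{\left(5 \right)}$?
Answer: $\frac{149699}{2} \approx 74850.0$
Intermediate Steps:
$W{\left(f \right)} = - \frac{1}{4}$ ($W{\left(f \right)} = \frac{1}{-4} = - \frac{1}{4}$)
$P = 18$ ($P = 2 \left(\left(-3\right) \left(-3\right)\right) = 2 \cdot 9 = 18$)
$y{\left(j,g \right)} = - \frac{1}{4} + 12 g j$ ($y{\left(j,g \right)} = 3 \cdot 4 j g - \frac{1}{4} = 12 j g - \frac{1}{4} = 12 g j - \frac{1}{4} = - \frac{1}{4} + 12 g j$)
$- 62 \left(y{\left(P,-6 \right)} + 89\right) = - 62 \left(\left(- \frac{1}{4} + 12 \left(-6\right) 18\right) + 89\right) = - 62 \left(\left(- \frac{1}{4} - 1296\right) + 89\right) = - 62 \left(- \frac{5185}{4} + 89\right) = \left(-62\right) \left(- \frac{4829}{4}\right) = \frac{149699}{2}$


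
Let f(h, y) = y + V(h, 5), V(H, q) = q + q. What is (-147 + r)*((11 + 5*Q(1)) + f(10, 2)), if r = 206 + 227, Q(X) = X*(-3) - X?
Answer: 858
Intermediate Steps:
Q(X) = -4*X (Q(X) = -3*X - X = -4*X)
r = 433
V(H, q) = 2*q
f(h, y) = 10 + y (f(h, y) = y + 2*5 = y + 10 = 10 + y)
(-147 + r)*((11 + 5*Q(1)) + f(10, 2)) = (-147 + 433)*((11 + 5*(-4*1)) + (10 + 2)) = 286*((11 + 5*(-4)) + 12) = 286*((11 - 20) + 12) = 286*(-9 + 12) = 286*3 = 858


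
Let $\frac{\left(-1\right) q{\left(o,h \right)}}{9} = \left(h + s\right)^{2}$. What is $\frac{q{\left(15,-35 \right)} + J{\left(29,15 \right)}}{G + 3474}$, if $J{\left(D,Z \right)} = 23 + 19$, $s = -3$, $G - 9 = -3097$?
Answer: $- \frac{6477}{193} \approx -33.56$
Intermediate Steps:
$G = -3088$ ($G = 9 - 3097 = -3088$)
$q{\left(o,h \right)} = - 9 \left(-3 + h\right)^{2}$ ($q{\left(o,h \right)} = - 9 \left(h - 3\right)^{2} = - 9 \left(-3 + h\right)^{2}$)
$J{\left(D,Z \right)} = 42$
$\frac{q{\left(15,-35 \right)} + J{\left(29,15 \right)}}{G + 3474} = \frac{- 9 \left(-3 - 35\right)^{2} + 42}{-3088 + 3474} = \frac{- 9 \left(-38\right)^{2} + 42}{386} = \left(\left(-9\right) 1444 + 42\right) \frac{1}{386} = \left(-12996 + 42\right) \frac{1}{386} = \left(-12954\right) \frac{1}{386} = - \frac{6477}{193}$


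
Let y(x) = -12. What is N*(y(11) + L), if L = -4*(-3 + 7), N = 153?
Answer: -4284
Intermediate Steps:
L = -16 (L = -4*4 = -16)
N*(y(11) + L) = 153*(-12 - 16) = 153*(-28) = -4284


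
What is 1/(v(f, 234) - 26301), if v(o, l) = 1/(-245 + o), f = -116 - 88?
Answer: -449/11809150 ≈ -3.8021e-5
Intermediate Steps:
f = -204
1/(v(f, 234) - 26301) = 1/(1/(-245 - 204) - 26301) = 1/(1/(-449) - 26301) = 1/(-1/449 - 26301) = 1/(-11809150/449) = -449/11809150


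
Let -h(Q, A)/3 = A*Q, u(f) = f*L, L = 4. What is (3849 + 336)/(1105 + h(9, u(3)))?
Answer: 4185/781 ≈ 5.3585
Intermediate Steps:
u(f) = 4*f (u(f) = f*4 = 4*f)
h(Q, A) = -3*A*Q
(3849 + 336)/(1105 + h(9, u(3))) = (3849 + 336)/(1105 - 3*4*3*9) = 4185/(1105 - 3*12*9) = 4185/(1105 - 324) = 4185/781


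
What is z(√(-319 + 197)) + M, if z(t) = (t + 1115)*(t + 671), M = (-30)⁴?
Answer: 1558043 + 1786*I*√122 ≈ 1.558e+6 + 19727.0*I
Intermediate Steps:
M = 810000
z(t) = (671 + t)*(1115 + t) (z(t) = (1115 + t)*(671 + t) = (671 + t)*(1115 + t))
z(√(-319 + 197)) + M = (748165 + (√(-319 + 197))² + 1786*√(-319 + 197)) + 810000 = (748165 + (√(-122))² + 1786*√(-122)) + 810000 = (748165 + (I*√122)² + 1786*(I*√122)) + 810000 = (748165 - 122 + 1786*I*√122) + 810000 = (748043 + 1786*I*√122) + 810000 = 1558043 + 1786*I*√122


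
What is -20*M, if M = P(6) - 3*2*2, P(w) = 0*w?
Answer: 240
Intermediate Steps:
P(w) = 0
M = -12 (M = 0 - 3*2*2 = 0 - 6*2 = 0 - 12 = -12)
-20*M = -20*(-12) = 240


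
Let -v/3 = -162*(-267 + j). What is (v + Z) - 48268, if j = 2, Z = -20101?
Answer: -197159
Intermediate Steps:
v = -128790 (v = -(-486)*(-267 + 2) = -(-486)*(-265) = -3*42930 = -128790)
(v + Z) - 48268 = (-128790 - 20101) - 48268 = -148891 - 48268 = -197159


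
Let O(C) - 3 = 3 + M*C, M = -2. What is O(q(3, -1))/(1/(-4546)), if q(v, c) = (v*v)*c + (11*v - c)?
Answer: 200024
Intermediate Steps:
q(v, c) = -c + 11*v + c*v² (q(v, c) = v²*c + (-c + 11*v) = c*v² + (-c + 11*v) = -c + 11*v + c*v²)
O(C) = 6 - 2*C (O(C) = 3 + (3 - 2*C) = 6 - 2*C)
O(q(3, -1))/(1/(-4546)) = (6 - 2*(-1*(-1) + 11*3 - 1*3²))/(1/(-4546)) = (6 - 2*(1 + 33 - 1*9))/(-1/4546) = (6 - 2*(1 + 33 - 9))*(-4546) = (6 - 2*25)*(-4546) = (6 - 50)*(-4546) = -44*(-4546) = 200024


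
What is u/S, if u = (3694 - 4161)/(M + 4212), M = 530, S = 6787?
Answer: -467/32183954 ≈ -1.4510e-5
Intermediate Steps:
u = -467/4742 (u = (3694 - 4161)/(530 + 4212) = -467/4742 ≈ -0.098482)
u/S = -467/4742/6787 = -467/4742*1/6787 = -467/32183954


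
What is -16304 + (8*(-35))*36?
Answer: -26384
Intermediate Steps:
-16304 + (8*(-35))*36 = -16304 - 280*36 = -16304 - 10080 = -26384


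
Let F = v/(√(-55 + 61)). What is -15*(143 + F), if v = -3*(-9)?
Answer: -2145 - 135*√6/2 ≈ -2310.3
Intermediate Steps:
v = 27
F = 9*√6/2 (F = 27/(√(-55 + 61)) = 27/(√6) = 27*(√6/6) = 9*√6/2 ≈ 11.023)
-15*(143 + F) = -15*(143 + 9*√6/2) = -2145 - 135*√6/2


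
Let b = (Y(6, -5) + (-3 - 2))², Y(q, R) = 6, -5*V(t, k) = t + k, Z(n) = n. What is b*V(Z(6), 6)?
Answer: -12/5 ≈ -2.4000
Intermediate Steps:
V(t, k) = -k/5 - t/5 (V(t, k) = -(t + k)/5 = -(k + t)/5 = -k/5 - t/5)
b = 1 (b = (6 + (-3 - 2))² = (6 - 5)² = 1² = 1)
b*V(Z(6), 6) = 1*(-⅕*6 - ⅕*6) = 1*(-6/5 - 6/5) = 1*(-12/5) = -12/5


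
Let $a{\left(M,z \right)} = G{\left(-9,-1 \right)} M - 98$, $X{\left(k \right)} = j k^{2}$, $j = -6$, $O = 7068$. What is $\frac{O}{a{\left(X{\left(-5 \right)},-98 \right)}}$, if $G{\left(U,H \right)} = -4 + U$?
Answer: $\frac{1767}{463} \approx 3.8164$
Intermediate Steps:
$X{\left(k \right)} = - 6 k^{2}$
$a{\left(M,z \right)} = -98 - 13 M$ ($a{\left(M,z \right)} = \left(-4 - 9\right) M - 98 = - 13 M - 98 = -98 - 13 M$)
$\frac{O}{a{\left(X{\left(-5 \right)},-98 \right)}} = \frac{7068}{-98 - 13 \left(- 6 \left(-5\right)^{2}\right)} = \frac{7068}{-98 - 13 \left(\left(-6\right) 25\right)} = \frac{7068}{-98 - -1950} = \frac{7068}{-98 + 1950} = \frac{7068}{1852} = 7068 \cdot \frac{1}{1852} = \frac{1767}{463}$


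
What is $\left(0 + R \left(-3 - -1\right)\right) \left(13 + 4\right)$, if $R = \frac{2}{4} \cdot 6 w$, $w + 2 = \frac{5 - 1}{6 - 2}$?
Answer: $102$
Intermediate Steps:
$w = -1$ ($w = -2 + \frac{5 - 1}{6 - 2} = -2 + \frac{4}{4} = -2 + 4 \cdot \frac{1}{4} = -2 + 1 = -1$)
$R = -3$ ($R = \frac{2}{4} \cdot 6 \left(-1\right) = 2 \cdot \frac{1}{4} \cdot 6 \left(-1\right) = \frac{1}{2} \cdot 6 \left(-1\right) = 3 \left(-1\right) = -3$)
$\left(0 + R \left(-3 - -1\right)\right) \left(13 + 4\right) = \left(0 - 3 \left(-3 - -1\right)\right) \left(13 + 4\right) = \left(0 - 3 \left(-3 + 1\right)\right) 17 = \left(0 - -6\right) 17 = \left(0 + 6\right) 17 = 6 \cdot 17 = 102$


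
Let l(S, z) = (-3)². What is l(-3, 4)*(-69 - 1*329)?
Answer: -3582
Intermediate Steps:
l(S, z) = 9
l(-3, 4)*(-69 - 1*329) = 9*(-69 - 1*329) = 9*(-69 - 329) = 9*(-398) = -3582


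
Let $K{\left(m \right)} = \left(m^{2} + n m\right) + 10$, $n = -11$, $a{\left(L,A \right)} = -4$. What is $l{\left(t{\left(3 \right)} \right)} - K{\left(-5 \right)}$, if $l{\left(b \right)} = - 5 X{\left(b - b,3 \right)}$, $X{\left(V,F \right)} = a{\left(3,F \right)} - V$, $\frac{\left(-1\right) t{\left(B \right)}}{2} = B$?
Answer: $-70$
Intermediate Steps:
$t{\left(B \right)} = - 2 B$
$X{\left(V,F \right)} = -4 - V$
$l{\left(b \right)} = 20$ ($l{\left(b \right)} = - 5 \left(-4 - \left(b - b\right)\right) = - 5 \left(-4 - 0\right) = - 5 \left(-4 + 0\right) = \left(-5\right) \left(-4\right) = 20$)
$K{\left(m \right)} = 10 + m^{2} - 11 m$ ($K{\left(m \right)} = \left(m^{2} - 11 m\right) + 10 = 10 + m^{2} - 11 m$)
$l{\left(t{\left(3 \right)} \right)} - K{\left(-5 \right)} = 20 - \left(10 + \left(-5\right)^{2} - -55\right) = 20 - \left(10 + 25 + 55\right) = 20 - 90 = -70$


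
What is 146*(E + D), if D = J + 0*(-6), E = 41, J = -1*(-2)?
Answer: 6278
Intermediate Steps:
J = 2
D = 2 (D = 2 + 0*(-6) = 2 + 0 = 2)
146*(E + D) = 146*(41 + 2) = 146*43 = 6278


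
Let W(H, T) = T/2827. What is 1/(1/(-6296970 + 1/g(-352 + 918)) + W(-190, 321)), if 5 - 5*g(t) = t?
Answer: 9986660694725/1133963070228 ≈ 8.8069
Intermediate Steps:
g(t) = 1 - t/5
W(H, T) = T/2827 (W(H, T) = T*(1/2827) = T/2827)
1/(1/(-6296970 + 1/g(-352 + 918)) + W(-190, 321)) = 1/(1/(-6296970 + 1/(1 - (-352 + 918)/5)) + (1/2827)*321) = 1/(1/(-6296970 + 1/(1 - ⅕*566)) + 321/2827) = 1/(1/(-6296970 + 1/(1 - 566/5)) + 321/2827) = 1/(1/(-6296970 + 1/(-561/5)) + 321/2827) = 1/(1/(-6296970 - 5/561) + 321/2827) = 1/(1/(-3532600175/561) + 321/2827) = 1/(-561/3532600175 + 321/2827) = 1/(1133963070228/9986660694725) = 9986660694725/1133963070228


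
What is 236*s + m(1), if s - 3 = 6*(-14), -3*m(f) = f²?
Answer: -57349/3 ≈ -19116.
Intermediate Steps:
m(f) = -f²/3
s = -81 (s = 3 + 6*(-14) = 3 - 84 = -81)
236*s + m(1) = 236*(-81) - ⅓*1² = -19116 - ⅓*1 = -19116 - ⅓ = -57349/3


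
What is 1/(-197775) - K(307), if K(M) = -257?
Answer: 50828174/197775 ≈ 257.00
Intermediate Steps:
1/(-197775) - K(307) = 1/(-197775) - 1*(-257) = -1/197775 + 257 = 50828174/197775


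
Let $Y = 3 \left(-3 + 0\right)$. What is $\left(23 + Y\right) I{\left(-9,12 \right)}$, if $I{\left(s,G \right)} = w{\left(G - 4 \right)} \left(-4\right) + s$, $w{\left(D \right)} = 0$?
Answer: $-126$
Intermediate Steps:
$I{\left(s,G \right)} = s$ ($I{\left(s,G \right)} = 0 \left(-4\right) + s = 0 + s = s$)
$Y = -9$ ($Y = 3 \left(-3\right) = -9$)
$\left(23 + Y\right) I{\left(-9,12 \right)} = \left(23 - 9\right) \left(-9\right) = 14 \left(-9\right) = -126$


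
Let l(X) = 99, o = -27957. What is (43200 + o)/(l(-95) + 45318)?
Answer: 5081/15139 ≈ 0.33562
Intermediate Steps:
(43200 + o)/(l(-95) + 45318) = (43200 - 27957)/(99 + 45318) = 15243/45417 = 15243*(1/45417) = 5081/15139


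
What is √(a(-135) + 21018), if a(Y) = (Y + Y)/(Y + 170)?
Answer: 8*√16086/7 ≈ 144.95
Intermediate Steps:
a(Y) = 2*Y/(170 + Y) (a(Y) = (2*Y)/(170 + Y) = 2*Y/(170 + Y))
√(a(-135) + 21018) = √(2*(-135)/(170 - 135) + 21018) = √(2*(-135)/35 + 21018) = √(2*(-135)*(1/35) + 21018) = √(-54/7 + 21018) = √(147072/7) = 8*√16086/7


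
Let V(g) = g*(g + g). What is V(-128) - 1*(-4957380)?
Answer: 4990148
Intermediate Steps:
V(g) = 2*g**2 (V(g) = g*(2*g) = 2*g**2)
V(-128) - 1*(-4957380) = 2*(-128)**2 - 1*(-4957380) = 2*16384 + 4957380 = 32768 + 4957380 = 4990148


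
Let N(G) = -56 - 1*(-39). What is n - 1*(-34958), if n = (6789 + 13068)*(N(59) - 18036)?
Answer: -358443463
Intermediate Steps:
N(G) = -17 (N(G) = -56 + 39 = -17)
n = -358478421 (n = (6789 + 13068)*(-17 - 18036) = 19857*(-18053) = -358478421)
n - 1*(-34958) = -358478421 - 1*(-34958) = -358478421 + 34958 = -358443463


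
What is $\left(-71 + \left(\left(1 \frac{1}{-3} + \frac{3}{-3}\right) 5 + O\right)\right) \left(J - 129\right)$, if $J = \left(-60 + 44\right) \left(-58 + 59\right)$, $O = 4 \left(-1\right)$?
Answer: $\frac{35525}{3} \approx 11842.0$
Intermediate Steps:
$O = -4$
$J = -16$ ($J = \left(-16\right) 1 = -16$)
$\left(-71 + \left(\left(1 \frac{1}{-3} + \frac{3}{-3}\right) 5 + O\right)\right) \left(J - 129\right) = \left(-71 + \left(\left(1 \frac{1}{-3} + \frac{3}{-3}\right) 5 - 4\right)\right) \left(-16 - 129\right) = \left(-71 + \left(\left(1 \left(- \frac{1}{3}\right) + 3 \left(- \frac{1}{3}\right)\right) 5 - 4\right)\right) \left(-145\right) = \left(-71 + \left(\left(- \frac{1}{3} - 1\right) 5 - 4\right)\right) \left(-145\right) = \left(-71 - \frac{32}{3}\right) \left(-145\right) = \left(- \frac{245}{3}\right) \left(-145\right) = \frac{35525}{3}$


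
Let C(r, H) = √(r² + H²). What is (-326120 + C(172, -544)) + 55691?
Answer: -270429 + 4*√20345 ≈ -2.6986e+5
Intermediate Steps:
C(r, H) = √(H² + r²)
(-326120 + C(172, -544)) + 55691 = (-326120 + √((-544)² + 172²)) + 55691 = (-326120 + √(295936 + 29584)) + 55691 = (-326120 + √325520) + 55691 = (-326120 + 4*√20345) + 55691 = -270429 + 4*√20345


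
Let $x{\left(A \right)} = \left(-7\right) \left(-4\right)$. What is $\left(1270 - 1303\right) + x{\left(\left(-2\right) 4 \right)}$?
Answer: $-5$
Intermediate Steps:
$x{\left(A \right)} = 28$
$\left(1270 - 1303\right) + x{\left(\left(-2\right) 4 \right)} = \left(1270 - 1303\right) + 28 = -33 + 28 = -5$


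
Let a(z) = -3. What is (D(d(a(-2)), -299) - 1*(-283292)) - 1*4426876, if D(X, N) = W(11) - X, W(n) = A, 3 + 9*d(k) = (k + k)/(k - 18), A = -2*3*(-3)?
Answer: -261044639/63 ≈ -4.1436e+6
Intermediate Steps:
A = 18 (A = -6*(-3) = 18)
d(k) = -1/3 + 2*k/(9*(-18 + k)) (d(k) = -1/3 + ((k + k)/(k - 18))/9 = -1/3 + ((2*k)/(-18 + k))/9 = -1/3 + (2*k/(-18 + k))/9 = -1/3 + 2*k/(9*(-18 + k)))
W(n) = 18
D(X, N) = 18 - X
(D(d(a(-2)), -299) - 1*(-283292)) - 1*4426876 = ((18 - (54 - 1*(-3))/(9*(-18 - 3))) - 1*(-283292)) - 1*4426876 = ((18 - (54 + 3)/(9*(-21))) + 283292) - 4426876 = ((18 - (-1)*57/(9*21)) + 283292) - 4426876 = ((18 - 1*(-19/63)) + 283292) - 4426876 = ((18 + 19/63) + 283292) - 4426876 = (1153/63 + 283292) - 4426876 = 17848549/63 - 4426876 = -261044639/63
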